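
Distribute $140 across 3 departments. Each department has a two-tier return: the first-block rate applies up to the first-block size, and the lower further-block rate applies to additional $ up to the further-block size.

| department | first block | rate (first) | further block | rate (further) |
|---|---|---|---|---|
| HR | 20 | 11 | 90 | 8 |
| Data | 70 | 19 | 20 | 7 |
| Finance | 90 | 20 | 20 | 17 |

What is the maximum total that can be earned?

Treat each block as its own option and order by rate: Finance/first 20 > Data/first 19 > Finance/second 17 > HR/first 11 > HR/second 8 > Data/second 7.
Fill Finance first block (90 at 20) ; 50 left.
50 remain; put them into Data first at 19.
Total = 20×90 + 19×50 = 2750.

2750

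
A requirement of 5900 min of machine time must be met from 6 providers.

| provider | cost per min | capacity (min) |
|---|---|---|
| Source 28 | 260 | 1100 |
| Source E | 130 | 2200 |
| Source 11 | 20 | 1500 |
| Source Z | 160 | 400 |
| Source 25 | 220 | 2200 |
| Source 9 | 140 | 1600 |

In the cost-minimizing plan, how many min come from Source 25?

Cheapest first:
Source 11 (20): use full 1500 ; 4400 min to go.
Source E (130): use full 2200 ; 2200 min to go.
Source 9 at 140: take all 1600 min ; 600 still needed.
Take 400 from Source Z at 160 ; need 200 more.
Source 25 at 220: take 200 of its 2200 ; requirement met.
Source 28: unused.

200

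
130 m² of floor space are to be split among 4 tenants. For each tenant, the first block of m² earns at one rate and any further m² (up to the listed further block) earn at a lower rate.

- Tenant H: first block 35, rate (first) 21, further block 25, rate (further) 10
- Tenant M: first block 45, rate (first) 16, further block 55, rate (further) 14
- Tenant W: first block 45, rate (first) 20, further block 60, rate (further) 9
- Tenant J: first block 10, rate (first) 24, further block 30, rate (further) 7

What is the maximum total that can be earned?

2515

Order all 8 blocks by rate: Tenant J/first 24 > Tenant H/first 21 > Tenant W/first 20 > Tenant M/first 16 > Tenant M/second 14 > Tenant H/second 10 > Tenant W/second 9 > Tenant J/second 7.
Tenant J first at 24: fill all 10 ; 120 left.
Tenant H/first (21): +35 ; 85 left.
Tenant W first at 20: fill all 45 ; 40 left.
Tenant M first at 16: only 40 left, fill 40.
Total = 24×10 + 21×35 + 20×45 + 16×40 = 2515.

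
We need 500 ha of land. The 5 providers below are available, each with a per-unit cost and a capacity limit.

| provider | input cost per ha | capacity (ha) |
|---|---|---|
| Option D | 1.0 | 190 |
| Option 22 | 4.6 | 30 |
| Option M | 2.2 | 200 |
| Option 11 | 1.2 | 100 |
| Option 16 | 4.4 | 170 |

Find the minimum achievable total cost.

Use providers in increasing cost order.
Option D (1.0): use full 190 → 310 ha to go.
Take 100 from Option 11 at 1.2 → need 210 more.
Option M (2.2): use full 200 → 10 ha to go.
Option 16 at 4.4: take 10 of its 170 → requirement met.
Option 22: unused.
Cost = 190×1.0 + 100×1.2 + 200×2.2 + 10×4.4 = 794.

794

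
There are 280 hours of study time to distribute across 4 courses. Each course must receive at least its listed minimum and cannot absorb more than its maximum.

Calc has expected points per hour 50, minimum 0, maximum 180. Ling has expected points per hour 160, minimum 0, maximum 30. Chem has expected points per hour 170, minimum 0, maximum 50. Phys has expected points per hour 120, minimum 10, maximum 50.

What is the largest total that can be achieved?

26800

Meeting every minimum uses 0+0+0+10 = 10 hours, leaving 270.
Order the courses by expected points per hour: Chem 170 > Ling 160 > Phys 120 > Calc 50.
Give Chem 50 more to hit its cap of 50 → 220 left.
Ling: +30 to 30 (cap) → 190 left.
Phys takes 40 more to reach its cap of 50 → 150 left.
Calc has room for 180 more but only 150 remain, so it gets 150.
Total = 50×150 + 160×30 + 170×50 + 120×50 = 26800.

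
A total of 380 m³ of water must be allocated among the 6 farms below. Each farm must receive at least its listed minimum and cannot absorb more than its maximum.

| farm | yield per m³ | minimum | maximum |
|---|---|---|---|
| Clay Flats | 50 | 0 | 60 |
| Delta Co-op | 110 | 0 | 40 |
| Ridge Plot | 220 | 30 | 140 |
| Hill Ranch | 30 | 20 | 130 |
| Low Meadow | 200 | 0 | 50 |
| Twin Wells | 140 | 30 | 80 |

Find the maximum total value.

Meeting every minimum uses 0+0+30+20+0+30 = 80 m³, leaving 300.
Rank by yield per m³: Ridge Plot 220 > Low Meadow 200 > Twin Wells 140 > Delta Co-op 110 > Clay Flats 50 > Hill Ranch 30.
Ridge Plot takes 110 more to reach its cap of 140 ; 190 left.
Low Meadow: +50 to 50 (cap) ; 140 left.
Twin Wells: +50 to 80 (cap) ; 90 left.
Delta Co-op: +40 to 40 (cap) ; 50 left.
Clay Flats has room for 60 more but only 50 remain, so it gets 50.
Total = 50×50 + 110×40 + 220×140 + 30×20 + 200×50 + 140×80 = 59500.

59500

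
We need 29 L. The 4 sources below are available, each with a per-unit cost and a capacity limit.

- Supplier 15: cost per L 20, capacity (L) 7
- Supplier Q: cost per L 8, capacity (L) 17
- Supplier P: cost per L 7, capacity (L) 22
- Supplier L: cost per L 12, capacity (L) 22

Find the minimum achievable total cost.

Cheapest first:
Take 22 from Supplier P at 7 → need 7 more.
Supplier Q at 8: take 7 of its 17 → requirement met.
Supplier L, Supplier 15: unused.
Cost = 22×7 + 7×8 = 210.

210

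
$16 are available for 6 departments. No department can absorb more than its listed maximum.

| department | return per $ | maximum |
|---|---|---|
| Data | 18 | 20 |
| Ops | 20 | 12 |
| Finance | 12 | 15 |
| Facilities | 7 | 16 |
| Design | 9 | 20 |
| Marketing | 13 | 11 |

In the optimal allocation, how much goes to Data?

4

Order the departments by return per $: Ops 20 > Data 18 > Marketing 13 > Finance 12 > Design 9 > Facilities 7.
Ops: +12 to 12 (cap) — 4 left.
Data: +4 (room for 20) → 4. Pool exhausted.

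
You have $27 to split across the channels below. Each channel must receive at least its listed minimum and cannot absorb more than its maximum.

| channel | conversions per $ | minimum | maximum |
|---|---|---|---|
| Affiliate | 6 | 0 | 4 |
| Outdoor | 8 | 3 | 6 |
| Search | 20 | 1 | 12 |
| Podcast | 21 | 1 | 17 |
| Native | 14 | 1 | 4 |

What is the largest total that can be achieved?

Meeting every minimum uses 0+3+1+1+1 = 6 $, leaving 21.
Rank by conversions per $: Podcast 21 > Search 20 > Native 14 > Outdoor 8 > Affiliate 6.
Podcast takes 16 more to reach its cap of 17 → 5 left.
Search: +5 (room for 11) → 6. Pool exhausted.
Total = 8×3 + 20×6 + 21×17 + 14×1 = 515.

515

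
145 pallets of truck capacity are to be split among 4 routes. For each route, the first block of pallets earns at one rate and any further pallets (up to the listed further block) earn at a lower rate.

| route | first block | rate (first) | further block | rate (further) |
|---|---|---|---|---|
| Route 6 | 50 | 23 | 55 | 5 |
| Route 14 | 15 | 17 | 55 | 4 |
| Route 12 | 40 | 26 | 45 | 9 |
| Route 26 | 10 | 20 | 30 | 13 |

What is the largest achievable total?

3035

Rank every tier by rate: Route 12/T1 26 > Route 6/T1 23 > Route 26/T1 20 > Route 14/T1 17 > Route 26/T2 13 > Route 12/T2 9 > Route 6/T2 5 > Route 14/T2 4.
Route 12 T1 at 26: fill all 40 ; 105 left.
Route 6/T1 (23): +50 ; 55 left.
Fill Route 26 T1 block (10 at 20) ; 45 left.
Fill Route 14 T1 block (15 at 17) ; 30 left.
Route 26/T2 (13): +30 ; 0 left.
Total = 26×40 + 23×50 + 20×10 + 17×15 + 13×30 = 3035.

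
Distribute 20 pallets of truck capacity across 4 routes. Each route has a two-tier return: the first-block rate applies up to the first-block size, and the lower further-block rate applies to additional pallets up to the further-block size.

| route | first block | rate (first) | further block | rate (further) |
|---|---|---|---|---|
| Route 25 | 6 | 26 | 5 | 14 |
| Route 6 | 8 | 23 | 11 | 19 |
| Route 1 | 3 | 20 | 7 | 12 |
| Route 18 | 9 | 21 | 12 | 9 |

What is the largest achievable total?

Rank every tier by rate: Route 25/T1 26 > Route 6/T1 23 > Route 18/T1 21 > Route 1/T1 20 > Route 6/T2 19 > Route 25/T2 14 > Route 1/T2 12 > Route 18/T2 9.
Route 25 T1 at 26: fill all 6 ; 14 left.
Fill Route 6 T1 block (8 at 23) ; 6 left.
6 remain; put them into Route 18 T1 at 21.
Total = 26×6 + 23×8 + 21×6 = 466.

466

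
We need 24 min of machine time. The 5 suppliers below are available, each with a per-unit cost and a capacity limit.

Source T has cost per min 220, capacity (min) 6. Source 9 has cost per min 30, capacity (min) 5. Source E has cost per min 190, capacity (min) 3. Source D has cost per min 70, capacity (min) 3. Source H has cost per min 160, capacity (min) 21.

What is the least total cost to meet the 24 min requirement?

2920

Fill from the cheapest supplier first.
Take 5 from Source 9 at 30 ; need 19 more.
Take 3 from Source D at 70 ; need 16 more.
Take 16 from Source H at 160 to finish.
Source E, Source T: unused.
Cost = 5×30 + 3×70 + 16×160 = 2920.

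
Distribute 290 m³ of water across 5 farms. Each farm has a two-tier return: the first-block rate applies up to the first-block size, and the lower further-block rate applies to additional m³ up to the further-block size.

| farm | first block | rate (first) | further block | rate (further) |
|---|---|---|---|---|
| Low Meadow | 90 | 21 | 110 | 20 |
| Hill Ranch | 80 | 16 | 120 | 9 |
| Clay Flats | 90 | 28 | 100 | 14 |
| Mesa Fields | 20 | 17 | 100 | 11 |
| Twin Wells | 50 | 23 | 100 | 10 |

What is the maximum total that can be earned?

Order all 10 blocks by rate: Clay Flats/tier1 28 > Twin Wells/tier1 23 > Low Meadow/tier1 21 > Low Meadow/tier2 20 > Mesa Fields/tier1 17 > Hill Ranch/tier1 16 > Clay Flats/tier2 14 > Mesa Fields/tier2 11 > Twin Wells/tier2 10 > Hill Ranch/tier2 9.
Clay Flats/tier1 (28): +90 → 200 left.
Twin Wells/tier1 (23): +50 → 150 left.
Low Meadow tier1 at 21: fill all 90 → 60 left.
Low Meadow/tier2: +60 of 110 at 20; pool empty.
Total = 28×90 + 23×50 + 21×90 + 20×60 = 6760.

6760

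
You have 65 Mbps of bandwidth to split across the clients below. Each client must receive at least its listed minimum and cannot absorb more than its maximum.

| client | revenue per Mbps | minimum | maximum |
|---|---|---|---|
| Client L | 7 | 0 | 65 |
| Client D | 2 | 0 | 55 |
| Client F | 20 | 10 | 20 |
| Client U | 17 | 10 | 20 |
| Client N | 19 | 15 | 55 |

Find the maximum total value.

1235

Meeting every minimum uses 0+0+10+10+15 = 35 Mbps, leaving 30.
Highest revenue per Mbps first: Client F 20 > Client N 19 > Client U 17 > Client L 7 > Client D 2.
Give Client F 10 more to hit its cap of 20 → 20 left.
Client N has room for 40 more but only 20 remain, so it gets 35.
Total = 20×20 + 17×10 + 19×35 = 1235.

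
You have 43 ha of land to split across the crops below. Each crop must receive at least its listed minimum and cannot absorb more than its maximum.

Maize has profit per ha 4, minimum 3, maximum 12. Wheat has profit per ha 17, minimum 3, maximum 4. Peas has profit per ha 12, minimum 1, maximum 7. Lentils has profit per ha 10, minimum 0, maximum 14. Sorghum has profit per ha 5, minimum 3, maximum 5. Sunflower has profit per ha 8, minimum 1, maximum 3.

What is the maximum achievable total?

381

Meeting every minimum uses 3+3+1+0+3+1 = 11 ha, leaving 32.
Rank by profit per ha: Wheat 17 > Peas 12 > Lentils 10 > Sunflower 8 > Sorghum 5 > Maize 4.
Give Wheat 1 more to hit its cap of 4 ; 31 left.
Peas takes 6 more to reach its cap of 7 ; 25 left.
Give Lentils 14 more to hit its cap of 14 ; 11 left.
Give Sunflower 2 more to hit its cap of 3 ; 9 left.
Sorghum: +2 to 5 (cap) ; 7 left.
Maize has room for 9 more but only 7 remain, so it gets 10.
Total = 4×10 + 17×4 + 12×7 + 10×14 + 5×5 + 8×3 = 381.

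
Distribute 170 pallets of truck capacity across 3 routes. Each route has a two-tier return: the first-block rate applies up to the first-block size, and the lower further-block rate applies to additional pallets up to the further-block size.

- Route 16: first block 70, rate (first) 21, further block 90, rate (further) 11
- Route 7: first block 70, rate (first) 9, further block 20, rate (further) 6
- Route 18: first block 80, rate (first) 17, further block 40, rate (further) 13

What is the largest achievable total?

Rank every tier by rate: Route 16/tier1 21 > Route 18/tier1 17 > Route 18/tier2 13 > Route 16/tier2 11 > Route 7/tier1 9 > Route 7/tier2 6.
Route 16/tier1 (21): +70 ; 100 left.
Fill Route 18 tier1 block (80 at 17) ; 20 left.
Route 18/tier2: +20 of 40 at 13; pool empty.
Total = 21×70 + 17×80 + 13×20 = 3090.

3090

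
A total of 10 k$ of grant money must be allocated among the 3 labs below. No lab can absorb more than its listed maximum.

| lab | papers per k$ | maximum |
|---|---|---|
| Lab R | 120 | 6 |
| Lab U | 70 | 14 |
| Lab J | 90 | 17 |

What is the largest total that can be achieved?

1080

Highest papers per k$ first: Lab R 120 > Lab J 90 > Lab U 70.
Give Lab R 6 to hit its cap of 6 ; 4 left.
Lab J: +4 (room for 17) → 4. Pool exhausted.
Total = 120×6 + 90×4 = 1080.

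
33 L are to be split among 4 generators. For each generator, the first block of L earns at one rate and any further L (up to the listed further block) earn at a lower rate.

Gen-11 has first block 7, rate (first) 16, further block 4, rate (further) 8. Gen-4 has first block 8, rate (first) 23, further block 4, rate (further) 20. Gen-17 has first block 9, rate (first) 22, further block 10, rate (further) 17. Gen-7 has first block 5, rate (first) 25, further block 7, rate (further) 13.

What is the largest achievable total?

Rank every tier by rate: Gen-7/first 25 > Gen-4/first 23 > Gen-17/first 22 > Gen-4/second 20 > Gen-17/second 17 > Gen-11/first 16 > Gen-7/second 13 > Gen-11/second 8.
Gen-7 first at 25: fill all 5 ; 28 left.
Fill Gen-4 first block (8 at 23) ; 20 left.
Fill Gen-17 first block (9 at 22) ; 11 left.
Gen-4 second at 20: fill all 4 ; 7 left.
Gen-17/second: +7 of 10 at 17; pool empty.
Total = 25×5 + 23×8 + 22×9 + 20×4 + 17×7 = 706.

706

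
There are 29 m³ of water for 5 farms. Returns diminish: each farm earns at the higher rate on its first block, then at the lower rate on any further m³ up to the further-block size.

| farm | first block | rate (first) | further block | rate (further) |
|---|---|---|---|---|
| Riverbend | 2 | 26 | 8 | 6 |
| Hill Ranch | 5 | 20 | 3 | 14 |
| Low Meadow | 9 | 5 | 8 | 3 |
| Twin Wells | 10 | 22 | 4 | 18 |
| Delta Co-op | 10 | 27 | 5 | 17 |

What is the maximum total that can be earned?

Treat each block as its own option and order by rate: Delta Co-op/first 27 > Riverbend/first 26 > Twin Wells/first 22 > Hill Ranch/first 20 > Twin Wells/second 18 > Delta Co-op/second 17 > Hill Ranch/second 14 > Riverbend/second 6 > Low Meadow/first 5 > Low Meadow/second 3.
Delta Co-op/first (27): +10 → 19 left.
Riverbend first at 26: fill all 2 → 17 left.
Twin Wells first at 22: fill all 10 → 7 left.
Hill Ranch/first (20): +5 → 2 left.
Twin Wells/second: +2 of 4 at 18; pool empty.
Total = 27×10 + 26×2 + 22×10 + 20×5 + 18×2 = 678.

678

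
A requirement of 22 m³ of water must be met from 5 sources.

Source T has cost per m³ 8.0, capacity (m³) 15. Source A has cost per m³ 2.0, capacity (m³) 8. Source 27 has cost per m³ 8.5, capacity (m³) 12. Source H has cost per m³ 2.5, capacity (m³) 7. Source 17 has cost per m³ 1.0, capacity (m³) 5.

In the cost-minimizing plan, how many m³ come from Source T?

Use sources in increasing cost order.
Take 5 from Source 17 at 1.0 → need 17 more.
Take 8 from Source A at 2.0 → need 9 more.
Source H (2.5): use full 7 → 2 m³ to go.
Take 2 from Source T at 8.0 to finish.
Source 27: unused.

2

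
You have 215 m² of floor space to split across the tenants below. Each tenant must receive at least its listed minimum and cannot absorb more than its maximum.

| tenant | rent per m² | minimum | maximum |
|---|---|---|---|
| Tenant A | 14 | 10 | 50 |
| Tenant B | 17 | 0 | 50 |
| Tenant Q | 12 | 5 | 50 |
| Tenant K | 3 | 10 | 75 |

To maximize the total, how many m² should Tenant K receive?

65

Meeting every minimum uses 10+0+5+10 = 25 m², leaving 190.
Order the tenants by rent per m²: Tenant B 17 > Tenant A 14 > Tenant Q 12 > Tenant K 3.
Give Tenant B 50 more to hit its cap of 50 — 140 left.
Tenant A: +40 to 50 (cap) — 100 left.
Give Tenant Q 45 more to hit its cap of 50 — 55 left.
Tenant K: +55 (room for 65) → 65. Pool exhausted.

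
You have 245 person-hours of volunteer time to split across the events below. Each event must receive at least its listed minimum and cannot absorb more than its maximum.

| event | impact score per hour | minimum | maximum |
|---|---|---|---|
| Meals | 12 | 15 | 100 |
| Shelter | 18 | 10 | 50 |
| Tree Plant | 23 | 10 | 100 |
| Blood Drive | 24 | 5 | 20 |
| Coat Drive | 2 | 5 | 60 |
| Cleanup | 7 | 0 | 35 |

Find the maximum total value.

Meeting every minimum uses 15+10+10+5+5+0 = 45 person-hours, leaving 200.
Highest impact score per hour first: Blood Drive 24 > Tree Plant 23 > Shelter 18 > Meals 12 > Cleanup 7 > Coat Drive 2.
Give Blood Drive 15 more to hit its cap of 20 — 185 left.
Tree Plant takes 90 more to reach its cap of 100 — 95 left.
Give Shelter 40 more to hit its cap of 50 — 55 left.
Only 55 left; Meals takes them to reach 70.
Total = 12×70 + 18×50 + 23×100 + 24×20 + 2×5 = 4530.

4530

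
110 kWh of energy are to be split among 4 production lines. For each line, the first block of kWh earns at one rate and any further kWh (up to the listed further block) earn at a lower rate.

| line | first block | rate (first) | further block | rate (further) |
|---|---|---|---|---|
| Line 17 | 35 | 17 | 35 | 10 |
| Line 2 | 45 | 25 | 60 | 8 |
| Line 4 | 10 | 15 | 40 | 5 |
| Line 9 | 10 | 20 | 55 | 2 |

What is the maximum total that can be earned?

Rank every tier by rate: Line 2/first 25 > Line 9/first 20 > Line 17/first 17 > Line 4/first 15 > Line 17/second 10 > Line 2/second 8 > Line 4/second 5 > Line 9/second 2.
Line 2/first (25): +45 ; 65 left.
Line 9/first (20): +10 ; 55 left.
Line 17 first at 17: fill all 35 ; 20 left.
Line 4/first (15): +10 ; 10 left.
Line 17 second at 10: only 10 left, fill 10.
Total = 25×45 + 20×10 + 17×35 + 15×10 + 10×10 = 2170.

2170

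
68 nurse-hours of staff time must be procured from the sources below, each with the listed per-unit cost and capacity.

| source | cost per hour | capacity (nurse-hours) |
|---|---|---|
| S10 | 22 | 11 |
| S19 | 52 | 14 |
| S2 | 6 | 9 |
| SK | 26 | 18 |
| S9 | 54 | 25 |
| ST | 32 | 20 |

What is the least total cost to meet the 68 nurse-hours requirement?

1924

Use sources in increasing cost order.
S2 at 6: take all 9 nurse-hours — 59 still needed.
S10 at 22: take all 11 nurse-hours — 48 still needed.
SK (26): use full 18 — 30 nurse-hours to go.
ST at 32: take all 20 nurse-hours — 10 still needed.
S19 at 52: take 10 of its 14 — requirement met.
S9: unused.
Cost = 9×6 + 11×22 + 18×26 + 20×32 + 10×52 = 1924.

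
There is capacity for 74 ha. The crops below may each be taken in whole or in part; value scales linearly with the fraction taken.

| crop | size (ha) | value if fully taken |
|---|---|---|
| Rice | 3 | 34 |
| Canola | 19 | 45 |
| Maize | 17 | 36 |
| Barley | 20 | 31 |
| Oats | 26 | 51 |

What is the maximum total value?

179.95

Rank by value-to-size ratio: Rice 34/3≈11.3, Canola 45/19≈2.37, Maize 36/17≈2.12, Oats 51/26≈1.96, Barley 31/20≈1.55.
Rice: take in full, 3 ha for value 34 ; 71 left.
Take all of Canola (19 ha, value 45) ; 52 ha left.
Maize: take in full, 17 ha for value 36 ; 35 left.
Oats: take in full, 26 ha for value 51 ; 9 left.
9 ha left: a 9/20 share of Barley gives 31×9/20 = 13.95.
Total value = 179.95.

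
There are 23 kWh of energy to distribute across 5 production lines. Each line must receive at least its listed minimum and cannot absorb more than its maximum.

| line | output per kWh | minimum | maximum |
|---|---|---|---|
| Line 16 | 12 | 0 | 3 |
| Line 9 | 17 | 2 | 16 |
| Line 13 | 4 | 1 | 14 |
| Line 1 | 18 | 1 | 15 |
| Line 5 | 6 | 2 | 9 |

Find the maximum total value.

371

Meeting every minimum uses 0+2+1+1+2 = 6 kWh, leaving 17.
Highest output per kWh first: Line 1 18 > Line 9 17 > Line 16 12 > Line 5 6 > Line 13 4.
Line 1 takes 14 more to reach its cap of 15 ; 3 left.
Line 9: +3 (room for 14) → 5. Pool exhausted.
Total = 17×5 + 4×1 + 18×15 + 6×2 = 371.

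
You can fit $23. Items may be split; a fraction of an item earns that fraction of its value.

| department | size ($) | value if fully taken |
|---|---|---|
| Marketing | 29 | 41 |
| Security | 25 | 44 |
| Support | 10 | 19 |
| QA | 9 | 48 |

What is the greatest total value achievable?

Sort by value density: QA 48/9≈5.33, Support 19/10≈1.9, Security 44/25≈1.76, Marketing 41/29≈1.41.
Take all of QA (9 $, value 48) → 14 $ left.
Take all of Support (10 $, value 19) → 4 $ left.
Only 4 $ remain; take 4/25 of Security for value 44×4/25 = 7.04.
Total value = 74.04.

74.04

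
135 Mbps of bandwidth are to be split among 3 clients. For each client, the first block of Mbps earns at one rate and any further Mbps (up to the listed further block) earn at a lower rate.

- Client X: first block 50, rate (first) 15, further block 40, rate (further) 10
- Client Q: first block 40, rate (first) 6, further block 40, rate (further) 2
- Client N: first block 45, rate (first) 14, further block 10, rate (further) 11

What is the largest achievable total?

Order all 6 blocks by rate: Client X/tier1 15 > Client N/tier1 14 > Client N/tier2 11 > Client X/tier2 10 > Client Q/tier1 6 > Client Q/tier2 2.
Client X/tier1 (15): +50 → 85 left.
Client N tier1 at 14: fill all 45 → 40 left.
Client N/tier2 (11): +10 → 30 left.
30 remain; put them into Client X tier2 at 10.
Total = 15×50 + 14×45 + 11×10 + 10×30 = 1790.

1790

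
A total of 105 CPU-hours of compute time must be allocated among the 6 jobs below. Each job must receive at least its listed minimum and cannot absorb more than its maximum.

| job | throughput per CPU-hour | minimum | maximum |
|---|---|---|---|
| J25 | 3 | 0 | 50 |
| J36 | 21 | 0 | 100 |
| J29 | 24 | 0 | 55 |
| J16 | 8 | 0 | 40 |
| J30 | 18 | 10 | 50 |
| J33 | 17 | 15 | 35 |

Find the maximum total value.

Meeting every minimum uses 0+0+0+0+10+15 = 25 CPU-hours, leaving 80.
Highest throughput per CPU-hour first: J29 24 > J36 21 > J30 18 > J33 17 > J16 8 > J25 3.
J29 takes 55 more to reach its cap of 55 — 25 left.
Only 25 left; J36 takes them to reach 25.
Total = 21×25 + 24×55 + 18×10 + 17×15 = 2280.

2280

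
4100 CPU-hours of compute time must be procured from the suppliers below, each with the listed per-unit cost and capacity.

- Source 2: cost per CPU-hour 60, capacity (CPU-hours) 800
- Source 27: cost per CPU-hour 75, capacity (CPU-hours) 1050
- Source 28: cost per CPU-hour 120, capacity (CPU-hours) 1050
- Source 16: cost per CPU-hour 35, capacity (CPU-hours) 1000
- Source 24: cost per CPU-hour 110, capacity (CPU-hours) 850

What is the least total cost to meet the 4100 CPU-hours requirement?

Use suppliers in increasing cost order.
Source 16 at 35: take all 1000 CPU-hours ; 3100 still needed.
Take 800 from Source 2 at 60 ; need 2300 more.
Source 27 (75): use full 1050 ; 1250 CPU-hours to go.
Take 850 from Source 24 at 110 ; need 400 more.
Source 28 at 120: take 400 of its 1050 ; requirement met.
Cost = 1000×35 + 800×60 + 1050×75 + 850×110 + 400×120 = 303250.

303250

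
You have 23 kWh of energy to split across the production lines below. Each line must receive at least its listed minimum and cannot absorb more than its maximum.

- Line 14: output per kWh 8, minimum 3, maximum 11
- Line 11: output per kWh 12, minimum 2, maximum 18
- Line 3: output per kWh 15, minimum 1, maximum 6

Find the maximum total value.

Meeting every minimum uses 3+2+1 = 6 kWh, leaving 17.
Order the production lines by output per kWh: Line 3 15 > Line 11 12 > Line 14 8.
Line 3: +5 to 6 (cap) → 12 left.
Only 12 left; Line 11 takes them to reach 14.
Total = 8×3 + 12×14 + 15×6 = 282.

282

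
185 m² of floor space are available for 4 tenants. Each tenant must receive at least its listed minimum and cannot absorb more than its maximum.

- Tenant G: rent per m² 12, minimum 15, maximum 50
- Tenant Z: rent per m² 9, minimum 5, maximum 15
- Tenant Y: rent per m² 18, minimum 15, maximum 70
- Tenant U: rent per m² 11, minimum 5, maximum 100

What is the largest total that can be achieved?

Meeting every minimum uses 15+5+15+5 = 40 m², leaving 145.
Rank by rent per m²: Tenant Y 18 > Tenant G 12 > Tenant U 11 > Tenant Z 9.
Tenant Y takes 55 more to reach its cap of 70 → 90 left.
Tenant G: +35 to 50 (cap) → 55 left.
Tenant U: +55 (room for 95) → 60. Pool exhausted.
Total = 12×50 + 9×5 + 18×70 + 11×60 = 2565.

2565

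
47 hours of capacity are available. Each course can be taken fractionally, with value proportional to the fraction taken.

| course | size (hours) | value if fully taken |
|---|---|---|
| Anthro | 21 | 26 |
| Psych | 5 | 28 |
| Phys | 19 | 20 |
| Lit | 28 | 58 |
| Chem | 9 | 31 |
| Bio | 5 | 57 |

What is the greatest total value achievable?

Sort by value density: Bio 57/5≈11.4, Psych 28/5≈5.6, Chem 31/9≈3.44, Lit 58/28≈2.07, Anthro 26/21≈1.24, Phys 20/19≈1.05.
Bio: take in full, 5 hours for value 57 — 42 left.
All 5 hours of Psych fit (value 28) — 37 remain.
Take all of Chem (9 hours, value 31) — 28 hours left.
Take all of Lit (28 hours, value 58) — 0 hours left.
Total value = 174.

174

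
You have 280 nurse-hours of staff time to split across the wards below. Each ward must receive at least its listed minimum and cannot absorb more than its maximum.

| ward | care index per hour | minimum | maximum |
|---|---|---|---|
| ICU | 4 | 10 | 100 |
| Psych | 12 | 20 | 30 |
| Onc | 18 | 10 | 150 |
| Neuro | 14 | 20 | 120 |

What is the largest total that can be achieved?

4380

Meeting every minimum uses 10+20+10+20 = 60 nurse-hours, leaving 220.
Rank by care index per hour: Onc 18 > Neuro 14 > Psych 12 > ICU 4.
Give Onc 140 more to hit its cap of 150 → 80 left.
Neuro: +80 (room for 100) → 100. Pool exhausted.
Total = 4×10 + 12×20 + 18×150 + 14×100 = 4380.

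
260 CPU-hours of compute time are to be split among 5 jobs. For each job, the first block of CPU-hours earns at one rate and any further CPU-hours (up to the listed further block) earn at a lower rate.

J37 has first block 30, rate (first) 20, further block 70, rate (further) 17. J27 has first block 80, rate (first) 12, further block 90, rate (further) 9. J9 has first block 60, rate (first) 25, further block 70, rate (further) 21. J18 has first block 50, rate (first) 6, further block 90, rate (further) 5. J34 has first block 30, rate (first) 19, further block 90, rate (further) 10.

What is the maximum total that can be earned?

Treat each block as its own option and order by rate: J9/T1 25 > J9/T2 21 > J37/T1 20 > J34/T1 19 > J37/T2 17 > J27/T1 12 > J34/T2 10 > J27/T2 9 > J18/T1 6 > J18/T2 5.
J9/T1 (25): +60 → 200 left.
Fill J9 T2 block (70 at 21) → 130 left.
J37/T1 (20): +30 → 100 left.
Fill J34 T1 block (30 at 19) → 70 left.
Fill J37 T2 block (70 at 17) → 0 left.
Total = 25×60 + 21×70 + 20×30 + 19×30 + 17×70 = 5330.

5330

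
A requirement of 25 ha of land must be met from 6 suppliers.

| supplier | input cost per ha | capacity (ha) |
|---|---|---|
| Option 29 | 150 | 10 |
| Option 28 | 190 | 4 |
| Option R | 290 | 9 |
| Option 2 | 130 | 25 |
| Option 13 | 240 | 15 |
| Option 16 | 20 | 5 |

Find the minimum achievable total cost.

Fill from the cheapest supplier first.
Option 16 (20): use full 5 ; 20 ha to go.
Option 2 (130): take the remaining 20 ; done.
Option 29, Option 28, Option 13, Option R: unused.
Cost = 5×20 + 20×130 = 2700.

2700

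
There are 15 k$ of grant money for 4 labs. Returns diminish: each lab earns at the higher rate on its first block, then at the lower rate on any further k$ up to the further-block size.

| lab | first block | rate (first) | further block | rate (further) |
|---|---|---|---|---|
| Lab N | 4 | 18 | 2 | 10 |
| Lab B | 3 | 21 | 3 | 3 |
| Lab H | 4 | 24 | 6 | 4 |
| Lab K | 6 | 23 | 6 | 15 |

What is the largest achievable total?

Treat each block as its own option and order by rate: Lab H/T1 24 > Lab K/T1 23 > Lab B/T1 21 > Lab N/T1 18 > Lab K/T2 15 > Lab N/T2 10 > Lab H/T2 4 > Lab B/T2 3.
Lab H T1 at 24: fill all 4 — 11 left.
Lab K/T1 (23): +6 — 5 left.
Fill Lab B T1 block (3 at 21) — 2 left.
2 remain; put them into Lab N T1 at 18.
Total = 24×4 + 23×6 + 21×3 + 18×2 = 333.

333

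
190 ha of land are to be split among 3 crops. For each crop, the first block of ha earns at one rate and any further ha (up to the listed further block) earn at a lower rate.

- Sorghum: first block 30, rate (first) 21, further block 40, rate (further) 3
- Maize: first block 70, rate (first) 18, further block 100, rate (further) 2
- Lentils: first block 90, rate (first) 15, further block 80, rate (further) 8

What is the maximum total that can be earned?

Treat each block as its own option and order by rate: Sorghum/first 21 > Maize/first 18 > Lentils/first 15 > Lentils/second 8 > Sorghum/second 3 > Maize/second 2.
Sorghum first at 21: fill all 30 ; 160 left.
Fill Maize first block (70 at 18) ; 90 left.
Lentils/first (15): +90 ; 0 left.
Total = 21×30 + 18×70 + 15×90 = 3240.

3240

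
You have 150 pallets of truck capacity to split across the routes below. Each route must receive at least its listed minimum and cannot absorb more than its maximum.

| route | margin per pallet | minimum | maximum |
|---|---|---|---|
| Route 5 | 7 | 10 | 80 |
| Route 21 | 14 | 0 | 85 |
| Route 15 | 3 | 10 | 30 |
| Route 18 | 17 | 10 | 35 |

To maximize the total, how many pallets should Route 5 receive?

20

Meeting every minimum uses 10+0+10+10 = 30 pallets, leaving 120.
Highest margin per pallet first: Route 18 17 > Route 21 14 > Route 5 7 > Route 15 3.
Route 18 takes 25 more to reach its cap of 35 — 95 left.
Give Route 21 85 more to hit its cap of 85 — 10 left.
Route 5: +10 (room for 70) → 20. Pool exhausted.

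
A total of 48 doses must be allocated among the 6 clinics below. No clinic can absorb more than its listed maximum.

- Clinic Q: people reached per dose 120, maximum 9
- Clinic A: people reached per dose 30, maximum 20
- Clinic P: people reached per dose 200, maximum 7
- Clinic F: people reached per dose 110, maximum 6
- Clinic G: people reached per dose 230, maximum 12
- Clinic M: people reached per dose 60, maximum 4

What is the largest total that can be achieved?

Order the clinics by people reached per dose: Clinic G 230 > Clinic P 200 > Clinic Q 120 > Clinic F 110 > Clinic M 60 > Clinic A 30.
Give Clinic G 12 to hit its cap of 12 — 36 left.
Give Clinic P 7 to hit its cap of 7 — 29 left.
Give Clinic Q 9 to hit its cap of 9 — 20 left.
Give Clinic F 6 to hit its cap of 6 — 14 left.
Clinic M: +4 to 4 (cap) — 10 left.
Clinic A has room for 20 but only 10 remain, so it gets 10.
Total = 120×9 + 30×10 + 200×7 + 110×6 + 230×12 + 60×4 = 6440.

6440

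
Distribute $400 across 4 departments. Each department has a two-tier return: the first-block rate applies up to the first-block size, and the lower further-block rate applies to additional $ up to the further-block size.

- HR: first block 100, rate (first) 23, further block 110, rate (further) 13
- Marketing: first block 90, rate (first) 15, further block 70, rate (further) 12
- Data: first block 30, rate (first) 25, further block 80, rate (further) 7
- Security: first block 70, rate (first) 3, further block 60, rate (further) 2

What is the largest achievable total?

6670

Order all 8 blocks by rate: Data/T1 25 > HR/T1 23 > Marketing/T1 15 > HR/T2 13 > Marketing/T2 12 > Data/T2 7 > Security/T1 3 > Security/T2 2.
Fill Data T1 block (30 at 25) — 370 left.
HR T1 at 23: fill all 100 — 270 left.
Fill Marketing T1 block (90 at 15) — 180 left.
HR T2 at 13: fill all 110 — 70 left.
Fill Marketing T2 block (70 at 12) — 0 left.
Total = 25×30 + 23×100 + 15×90 + 13×110 + 12×70 = 6670.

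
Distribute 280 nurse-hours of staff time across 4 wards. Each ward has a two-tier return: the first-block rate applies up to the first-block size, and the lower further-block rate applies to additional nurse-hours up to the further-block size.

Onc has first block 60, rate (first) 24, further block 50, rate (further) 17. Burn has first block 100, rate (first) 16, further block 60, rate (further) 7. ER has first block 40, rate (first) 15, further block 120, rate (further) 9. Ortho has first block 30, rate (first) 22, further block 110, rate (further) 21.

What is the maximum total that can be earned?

Treat each block as its own option and order by rate: Onc/first 24 > Ortho/first 22 > Ortho/second 21 > Onc/second 17 > Burn/first 16 > ER/first 15 > ER/second 9 > Burn/second 7.
Onc/first (24): +60 → 220 left.
Ortho first at 22: fill all 30 → 190 left.
Ortho second at 21: fill all 110 → 80 left.
Fill Onc second block (50 at 17) → 30 left.
Burn/first: +30 of 100 at 16; pool empty.
Total = 24×60 + 22×30 + 21×110 + 17×50 + 16×30 = 5740.

5740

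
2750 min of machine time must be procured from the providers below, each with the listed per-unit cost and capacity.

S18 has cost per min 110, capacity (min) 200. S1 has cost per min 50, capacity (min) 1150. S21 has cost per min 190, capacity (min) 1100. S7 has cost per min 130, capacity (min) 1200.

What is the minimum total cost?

273500

Cheapest first:
Take 1150 from S1 at 50 → need 1600 more.
Take 200 from S18 at 110 → need 1400 more.
S7 at 130: take all 1200 min → 200 still needed.
S21 (190): take the remaining 200 → done.
Cost = 1150×50 + 200×110 + 1200×130 + 200×190 = 273500.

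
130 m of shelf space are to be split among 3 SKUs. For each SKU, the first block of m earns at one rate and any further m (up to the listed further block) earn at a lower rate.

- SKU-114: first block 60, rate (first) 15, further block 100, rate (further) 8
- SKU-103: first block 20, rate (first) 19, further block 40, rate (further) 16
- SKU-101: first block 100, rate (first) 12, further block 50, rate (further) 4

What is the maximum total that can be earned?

Order all 6 blocks by rate: SKU-103/first 19 > SKU-103/second 16 > SKU-114/first 15 > SKU-101/first 12 > SKU-114/second 8 > SKU-101/second 4.
Fill SKU-103 first block (20 at 19) — 110 left.
SKU-103 second at 16: fill all 40 — 70 left.
Fill SKU-114 first block (60 at 15) — 10 left.
SKU-101/first: +10 of 100 at 12; pool empty.
Total = 19×20 + 16×40 + 15×60 + 12×10 = 2040.

2040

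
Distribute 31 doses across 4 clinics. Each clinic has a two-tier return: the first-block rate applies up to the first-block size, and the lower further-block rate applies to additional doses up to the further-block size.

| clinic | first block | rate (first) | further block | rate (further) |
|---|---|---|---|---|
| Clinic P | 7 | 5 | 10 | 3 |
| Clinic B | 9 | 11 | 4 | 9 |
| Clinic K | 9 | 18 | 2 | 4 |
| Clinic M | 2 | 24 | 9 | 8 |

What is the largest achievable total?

Treat each block as its own option and order by rate: Clinic M/first 24 > Clinic K/first 18 > Clinic B/first 11 > Clinic B/second 9 > Clinic M/second 8 > Clinic P/first 5 > Clinic K/second 4 > Clinic P/second 3.
Clinic M first at 24: fill all 2 — 29 left.
Fill Clinic K first block (9 at 18) — 20 left.
Clinic B/first (11): +9 — 11 left.
Clinic B/second (9): +4 — 7 left.
Clinic M/second: +7 of 9 at 8; pool empty.
Total = 24×2 + 18×9 + 11×9 + 9×4 + 8×7 = 401.

401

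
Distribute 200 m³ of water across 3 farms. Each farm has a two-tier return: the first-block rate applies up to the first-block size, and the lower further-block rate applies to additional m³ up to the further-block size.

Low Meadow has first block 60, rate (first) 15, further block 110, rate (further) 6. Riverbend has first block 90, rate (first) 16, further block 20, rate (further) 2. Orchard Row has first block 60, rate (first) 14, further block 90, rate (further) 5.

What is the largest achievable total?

3040

Order all 6 blocks by rate: Riverbend/T1 16 > Low Meadow/T1 15 > Orchard Row/T1 14 > Low Meadow/T2 6 > Orchard Row/T2 5 > Riverbend/T2 2.
Fill Riverbend T1 block (90 at 16) — 110 left.
Low Meadow T1 at 15: fill all 60 — 50 left.
Orchard Row/T1: +50 of 60 at 14; pool empty.
Total = 16×90 + 15×60 + 14×50 = 3040.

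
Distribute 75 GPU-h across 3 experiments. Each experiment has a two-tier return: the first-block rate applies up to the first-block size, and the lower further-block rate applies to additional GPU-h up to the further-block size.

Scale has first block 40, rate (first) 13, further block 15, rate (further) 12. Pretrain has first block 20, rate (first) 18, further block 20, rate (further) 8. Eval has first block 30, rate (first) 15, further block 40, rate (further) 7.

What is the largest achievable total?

Treat each block as its own option and order by rate: Pretrain/T1 18 > Eval/T1 15 > Scale/T1 13 > Scale/T2 12 > Pretrain/T2 8 > Eval/T2 7.
Pretrain T1 at 18: fill all 20 ; 55 left.
Eval T1 at 15: fill all 30 ; 25 left.
Scale/T1: +25 of 40 at 13; pool empty.
Total = 18×20 + 15×30 + 13×25 = 1135.

1135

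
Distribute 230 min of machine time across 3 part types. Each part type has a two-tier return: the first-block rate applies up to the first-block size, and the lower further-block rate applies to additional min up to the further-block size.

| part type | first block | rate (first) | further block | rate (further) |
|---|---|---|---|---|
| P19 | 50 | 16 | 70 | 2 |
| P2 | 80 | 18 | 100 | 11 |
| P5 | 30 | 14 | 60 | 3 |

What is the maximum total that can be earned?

Order all 6 blocks by rate: P2/first 18 > P19/first 16 > P5/first 14 > P2/second 11 > P5/second 3 > P19/second 2.
P2 first at 18: fill all 80 — 150 left.
P19 first at 16: fill all 50 — 100 left.
Fill P5 first block (30 at 14) — 70 left.
P2/second: +70 of 100 at 11; pool empty.
Total = 18×80 + 16×50 + 14×30 + 11×70 = 3430.

3430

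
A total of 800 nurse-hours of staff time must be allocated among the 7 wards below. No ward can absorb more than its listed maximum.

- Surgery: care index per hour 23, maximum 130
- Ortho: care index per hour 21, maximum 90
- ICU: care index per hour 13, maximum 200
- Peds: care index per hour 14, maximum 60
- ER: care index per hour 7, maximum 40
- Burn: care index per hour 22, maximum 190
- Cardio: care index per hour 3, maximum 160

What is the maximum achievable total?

Rank by care index per hour: Surgery 23 > Burn 22 > Ortho 21 > Peds 14 > ICU 13 > ER 7 > Cardio 3.
Give Surgery 130 to hit its cap of 130 — 670 left.
Burn: +190 to 190 (cap) — 480 left.
Ortho takes 90 to reach its cap of 90 — 390 left.
Give Peds 60 to hit its cap of 60 — 330 left.
Give ICU 200 to hit its cap of 200 — 130 left.
ER: +40 to 40 (cap) — 90 left.
Only 90 left; Cardio takes them to reach 90.
Total = 23×130 + 21×90 + 13×200 + 14×60 + 7×40 + 22×190 + 3×90 = 13050.

13050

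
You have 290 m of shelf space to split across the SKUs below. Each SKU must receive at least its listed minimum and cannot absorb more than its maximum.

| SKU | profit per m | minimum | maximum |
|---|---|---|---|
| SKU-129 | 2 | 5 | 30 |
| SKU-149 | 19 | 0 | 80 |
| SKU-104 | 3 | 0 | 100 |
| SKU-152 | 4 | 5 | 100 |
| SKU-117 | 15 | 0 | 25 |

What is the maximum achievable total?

Meeting every minimum uses 5+0+0+5+0 = 10 m, leaving 280.
Highest profit per m first: SKU-149 19 > SKU-117 15 > SKU-152 4 > SKU-104 3 > SKU-129 2.
SKU-149: +80 to 80 (cap) — 200 left.
Give SKU-117 25 more to hit its cap of 25 — 175 left.
SKU-152: +95 to 100 (cap) — 80 left.
SKU-104 has room for 100 more but only 80 remain, so it gets 80.
Total = 2×5 + 19×80 + 3×80 + 4×100 + 15×25 = 2545.

2545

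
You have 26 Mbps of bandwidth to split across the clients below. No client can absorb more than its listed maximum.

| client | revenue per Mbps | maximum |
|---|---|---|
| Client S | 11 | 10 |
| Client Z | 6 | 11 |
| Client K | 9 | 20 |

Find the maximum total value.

254

Highest revenue per Mbps first: Client S 11 > Client K 9 > Client Z 6.
Give Client S 10 to hit its cap of 10 ; 16 left.
Client K has room for 20 but only 16 remain, so it gets 16.
Total = 11×10 + 9×16 = 254.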